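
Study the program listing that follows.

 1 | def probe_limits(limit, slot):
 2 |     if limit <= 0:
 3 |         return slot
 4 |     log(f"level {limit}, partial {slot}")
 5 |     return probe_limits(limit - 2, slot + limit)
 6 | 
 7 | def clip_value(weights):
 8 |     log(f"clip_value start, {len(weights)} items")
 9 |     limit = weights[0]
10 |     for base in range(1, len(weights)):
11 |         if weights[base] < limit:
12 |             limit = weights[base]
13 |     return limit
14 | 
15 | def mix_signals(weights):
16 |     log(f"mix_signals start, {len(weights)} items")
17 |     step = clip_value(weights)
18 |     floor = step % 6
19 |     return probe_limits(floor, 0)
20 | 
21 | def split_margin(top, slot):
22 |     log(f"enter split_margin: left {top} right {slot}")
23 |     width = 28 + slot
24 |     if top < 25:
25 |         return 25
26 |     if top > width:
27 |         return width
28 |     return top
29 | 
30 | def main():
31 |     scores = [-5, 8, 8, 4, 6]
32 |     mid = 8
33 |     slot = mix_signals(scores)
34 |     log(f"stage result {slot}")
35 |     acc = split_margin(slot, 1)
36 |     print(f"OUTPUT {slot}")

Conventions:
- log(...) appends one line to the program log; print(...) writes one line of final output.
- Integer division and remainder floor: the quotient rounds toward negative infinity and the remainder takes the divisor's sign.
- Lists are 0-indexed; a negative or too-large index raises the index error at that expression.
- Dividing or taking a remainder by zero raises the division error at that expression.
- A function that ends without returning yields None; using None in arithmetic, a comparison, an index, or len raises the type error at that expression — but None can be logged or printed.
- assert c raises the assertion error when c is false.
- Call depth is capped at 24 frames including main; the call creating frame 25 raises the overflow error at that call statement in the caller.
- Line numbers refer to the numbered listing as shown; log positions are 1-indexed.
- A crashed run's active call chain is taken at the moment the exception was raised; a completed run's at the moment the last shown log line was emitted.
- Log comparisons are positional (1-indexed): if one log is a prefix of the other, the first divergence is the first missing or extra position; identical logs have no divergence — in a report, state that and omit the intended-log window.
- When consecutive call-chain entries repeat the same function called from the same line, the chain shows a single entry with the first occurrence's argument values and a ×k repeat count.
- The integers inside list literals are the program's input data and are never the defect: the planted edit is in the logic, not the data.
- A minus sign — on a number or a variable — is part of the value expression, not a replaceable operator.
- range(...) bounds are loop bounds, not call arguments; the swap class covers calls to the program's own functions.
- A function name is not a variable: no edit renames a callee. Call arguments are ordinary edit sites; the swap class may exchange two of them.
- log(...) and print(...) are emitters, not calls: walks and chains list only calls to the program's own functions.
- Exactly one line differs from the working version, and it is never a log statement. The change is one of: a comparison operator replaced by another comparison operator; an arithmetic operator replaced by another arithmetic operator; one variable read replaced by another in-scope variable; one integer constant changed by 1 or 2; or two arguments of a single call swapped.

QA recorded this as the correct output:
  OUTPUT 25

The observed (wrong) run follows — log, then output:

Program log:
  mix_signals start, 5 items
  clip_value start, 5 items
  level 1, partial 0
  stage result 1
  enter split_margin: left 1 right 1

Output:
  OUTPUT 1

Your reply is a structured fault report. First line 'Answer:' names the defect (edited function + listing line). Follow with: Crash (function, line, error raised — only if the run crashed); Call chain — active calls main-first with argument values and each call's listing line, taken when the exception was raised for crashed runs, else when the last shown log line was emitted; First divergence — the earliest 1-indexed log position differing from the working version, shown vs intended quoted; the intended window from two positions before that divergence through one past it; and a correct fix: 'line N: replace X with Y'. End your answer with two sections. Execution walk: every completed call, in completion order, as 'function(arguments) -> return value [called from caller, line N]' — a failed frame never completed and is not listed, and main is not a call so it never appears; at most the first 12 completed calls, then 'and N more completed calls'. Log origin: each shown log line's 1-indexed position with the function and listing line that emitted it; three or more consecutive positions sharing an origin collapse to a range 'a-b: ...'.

Answer: the defect is in main at line 36.
Key fact: No log line changed; the fault shows up purely in the output.
Call chain: main -> split_margin(1, 1) (called at line 35).
First divergence: none (the log streams are identical).
Execution walk:
  clip_value([-5, 8, 8, 4, 6]) -> -5  [called from mix_signals, line 17]
  probe_limits(-1, 1) -> 1  [called from probe_limits, line 5]
  probe_limits(1, 0) -> 1  [called from mix_signals, line 19]
  mix_signals([-5, 8, 8, 4, 6]) -> 1  [called from main, line 33]
  split_margin(1, 1) -> 25  [called from main, line 35]
Log line origins:
  1: emitted by mix_signals (line 16)
  2: emitted by clip_value (line 8)
  3: emitted by probe_limits (line 4)
  4: emitted by main (line 34)
  5: emitted by split_margin (line 22)
A correct fix: line 36: replace `slot` with `acc`.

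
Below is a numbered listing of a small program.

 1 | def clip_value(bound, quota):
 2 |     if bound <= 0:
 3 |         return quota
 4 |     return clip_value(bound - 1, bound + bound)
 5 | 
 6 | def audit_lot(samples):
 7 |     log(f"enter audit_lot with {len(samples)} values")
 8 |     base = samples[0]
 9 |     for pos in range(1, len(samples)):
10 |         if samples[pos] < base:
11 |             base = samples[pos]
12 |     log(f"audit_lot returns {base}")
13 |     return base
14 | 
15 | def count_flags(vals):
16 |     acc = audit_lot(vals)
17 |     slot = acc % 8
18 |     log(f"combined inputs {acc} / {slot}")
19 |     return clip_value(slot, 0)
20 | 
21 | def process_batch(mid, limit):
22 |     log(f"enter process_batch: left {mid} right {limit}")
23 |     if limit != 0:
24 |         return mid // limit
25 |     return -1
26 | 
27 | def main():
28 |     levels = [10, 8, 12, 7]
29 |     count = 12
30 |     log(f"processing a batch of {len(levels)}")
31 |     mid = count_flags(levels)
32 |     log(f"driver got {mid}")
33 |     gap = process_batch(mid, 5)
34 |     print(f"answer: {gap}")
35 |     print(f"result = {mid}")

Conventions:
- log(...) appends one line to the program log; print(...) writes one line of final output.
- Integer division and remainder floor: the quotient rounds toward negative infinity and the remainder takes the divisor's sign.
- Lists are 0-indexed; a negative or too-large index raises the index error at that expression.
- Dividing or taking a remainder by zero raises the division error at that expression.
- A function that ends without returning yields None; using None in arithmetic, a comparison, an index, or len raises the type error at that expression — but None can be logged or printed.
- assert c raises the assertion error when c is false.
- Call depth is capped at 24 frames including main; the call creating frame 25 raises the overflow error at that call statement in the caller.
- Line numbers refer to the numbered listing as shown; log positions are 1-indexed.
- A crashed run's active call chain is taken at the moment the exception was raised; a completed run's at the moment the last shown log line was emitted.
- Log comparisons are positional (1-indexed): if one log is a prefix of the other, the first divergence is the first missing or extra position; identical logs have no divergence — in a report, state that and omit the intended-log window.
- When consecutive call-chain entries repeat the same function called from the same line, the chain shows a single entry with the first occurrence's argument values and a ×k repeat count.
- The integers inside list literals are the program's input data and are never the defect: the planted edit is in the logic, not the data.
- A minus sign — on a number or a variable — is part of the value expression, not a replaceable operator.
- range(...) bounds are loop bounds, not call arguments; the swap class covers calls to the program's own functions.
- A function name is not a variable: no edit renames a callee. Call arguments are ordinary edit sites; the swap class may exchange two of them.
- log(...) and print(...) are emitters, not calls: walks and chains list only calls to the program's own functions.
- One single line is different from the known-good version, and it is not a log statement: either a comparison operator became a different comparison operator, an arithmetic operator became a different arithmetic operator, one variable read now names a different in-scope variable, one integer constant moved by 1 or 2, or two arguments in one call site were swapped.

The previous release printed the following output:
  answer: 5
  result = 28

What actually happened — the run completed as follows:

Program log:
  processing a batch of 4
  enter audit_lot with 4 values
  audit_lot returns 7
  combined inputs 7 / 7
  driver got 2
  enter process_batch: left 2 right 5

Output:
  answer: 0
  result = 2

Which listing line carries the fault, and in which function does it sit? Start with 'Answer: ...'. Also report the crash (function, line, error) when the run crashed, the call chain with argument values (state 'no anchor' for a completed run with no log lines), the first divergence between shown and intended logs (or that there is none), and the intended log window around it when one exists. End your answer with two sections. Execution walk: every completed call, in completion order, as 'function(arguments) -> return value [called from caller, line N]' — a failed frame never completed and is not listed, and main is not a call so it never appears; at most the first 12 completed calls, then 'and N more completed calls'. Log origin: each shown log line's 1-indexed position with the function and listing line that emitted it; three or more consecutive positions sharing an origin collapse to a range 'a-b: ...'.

Answer: the defect is in clip_value at line 4.
The tell: Log line 5 is where behavior first shows: 'driver got 2' appears instead of 'driver got 28'.
Call chain: main -> process_batch(2, 5) (called at line 33).
First divergence: at position 5 the run shows 'driver got 2' where the working version logs 'driver got 28'.
Intended log window:
  3: audit_lot returns 7
  4: combined inputs 7 / 7
  5: driver got 28
  6: enter process_batch: left 28 right 5
Execution walk:
  audit_lot([10, 8, 12, 7]) -> 7  [called from count_flags, line 16]
  clip_value(0, 2) -> 2  [called from clip_value, line 4]
  clip_value(1, 4) -> 2  [called from clip_value, line 4]
  clip_value(2, 6) -> 2  [called from clip_value, line 4]
  clip_value(3, 8) -> 2  [called from clip_value, line 4]
  clip_value(4, 10) -> 2  [called from clip_value, line 4]
  clip_value(5, 12) -> 2  [called from clip_value, line 4]
  clip_value(6, 14) -> 2  [called from clip_value, line 4]
  clip_value(7, 0) -> 2  [called from count_flags, line 19]
  count_flags([10, 8, 12, 7]) -> 2  [called from main, line 31]
  process_batch(2, 5) -> 0  [called from main, line 33]
Log line origins:
  1 — main, line 30
  2 — audit_lot, line 7
  3 — audit_lot, line 12
  4 — count_flags, line 18
  5 — main, line 32
  6 — process_batch, line 22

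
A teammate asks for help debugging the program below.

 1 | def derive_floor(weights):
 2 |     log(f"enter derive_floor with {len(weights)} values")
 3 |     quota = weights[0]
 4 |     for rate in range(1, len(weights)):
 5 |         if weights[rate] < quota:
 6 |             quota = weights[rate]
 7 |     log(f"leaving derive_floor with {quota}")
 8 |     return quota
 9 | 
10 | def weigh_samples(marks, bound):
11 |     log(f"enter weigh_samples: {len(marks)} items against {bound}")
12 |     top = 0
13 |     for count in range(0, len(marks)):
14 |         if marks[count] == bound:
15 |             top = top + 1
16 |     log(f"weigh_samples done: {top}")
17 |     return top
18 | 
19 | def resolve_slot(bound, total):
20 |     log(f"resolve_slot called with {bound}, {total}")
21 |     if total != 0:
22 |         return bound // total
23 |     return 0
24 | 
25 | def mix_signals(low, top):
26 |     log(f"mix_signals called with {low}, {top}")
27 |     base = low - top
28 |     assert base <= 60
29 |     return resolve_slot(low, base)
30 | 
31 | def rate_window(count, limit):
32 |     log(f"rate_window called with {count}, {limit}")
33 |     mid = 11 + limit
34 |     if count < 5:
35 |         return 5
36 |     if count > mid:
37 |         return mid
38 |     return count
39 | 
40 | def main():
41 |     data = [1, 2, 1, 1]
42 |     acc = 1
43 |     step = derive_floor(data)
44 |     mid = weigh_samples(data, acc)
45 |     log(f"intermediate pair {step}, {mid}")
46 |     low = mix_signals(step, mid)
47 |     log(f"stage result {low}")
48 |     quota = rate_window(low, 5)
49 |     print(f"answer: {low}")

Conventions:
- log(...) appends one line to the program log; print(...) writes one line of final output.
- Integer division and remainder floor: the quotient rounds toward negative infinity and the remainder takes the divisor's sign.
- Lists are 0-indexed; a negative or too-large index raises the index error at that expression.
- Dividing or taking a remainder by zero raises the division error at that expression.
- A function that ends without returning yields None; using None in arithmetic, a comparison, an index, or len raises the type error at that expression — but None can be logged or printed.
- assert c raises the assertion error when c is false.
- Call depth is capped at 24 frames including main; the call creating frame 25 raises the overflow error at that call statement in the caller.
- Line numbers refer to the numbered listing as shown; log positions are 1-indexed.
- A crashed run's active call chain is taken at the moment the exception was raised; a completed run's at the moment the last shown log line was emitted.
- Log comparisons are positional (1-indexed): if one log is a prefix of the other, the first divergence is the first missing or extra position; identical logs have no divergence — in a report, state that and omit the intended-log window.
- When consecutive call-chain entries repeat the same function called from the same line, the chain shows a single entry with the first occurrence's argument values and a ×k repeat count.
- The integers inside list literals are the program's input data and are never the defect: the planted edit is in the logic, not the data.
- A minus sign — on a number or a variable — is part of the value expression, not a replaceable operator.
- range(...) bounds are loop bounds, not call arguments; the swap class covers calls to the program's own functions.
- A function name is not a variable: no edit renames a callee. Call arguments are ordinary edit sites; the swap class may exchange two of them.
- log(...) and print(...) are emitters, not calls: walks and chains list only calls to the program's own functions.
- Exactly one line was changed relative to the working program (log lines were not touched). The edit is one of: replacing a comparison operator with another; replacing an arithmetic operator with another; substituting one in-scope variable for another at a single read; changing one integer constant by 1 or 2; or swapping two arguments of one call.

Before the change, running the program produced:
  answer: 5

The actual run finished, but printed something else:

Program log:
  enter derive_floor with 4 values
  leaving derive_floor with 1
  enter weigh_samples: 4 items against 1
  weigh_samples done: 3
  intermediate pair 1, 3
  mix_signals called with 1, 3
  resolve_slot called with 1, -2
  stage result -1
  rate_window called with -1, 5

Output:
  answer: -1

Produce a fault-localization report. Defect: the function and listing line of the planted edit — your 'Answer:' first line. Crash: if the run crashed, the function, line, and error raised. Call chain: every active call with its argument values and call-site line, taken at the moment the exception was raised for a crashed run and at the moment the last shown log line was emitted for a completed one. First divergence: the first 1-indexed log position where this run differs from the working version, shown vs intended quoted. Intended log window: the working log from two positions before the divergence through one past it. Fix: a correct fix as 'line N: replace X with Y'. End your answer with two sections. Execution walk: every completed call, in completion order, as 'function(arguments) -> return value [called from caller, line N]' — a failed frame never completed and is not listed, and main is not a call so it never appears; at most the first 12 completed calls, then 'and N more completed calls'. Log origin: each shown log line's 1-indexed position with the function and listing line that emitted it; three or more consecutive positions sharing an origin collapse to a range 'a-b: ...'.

Answer: the defect is in main at line 49.
Core observation: The two runs log identically and part ways only at the printed values.
Call chain: main -> rate_window(-1, 5) (called at line 48).
First divergence: none — the logs agree in full.
Execution walk:
  derive_floor([1, 2, 1, 1]) -> 1  [called from main, line 43]
  weigh_samples([1, 2, 1, 1], 1) -> 3  [called from main, line 44]
  resolve_slot(1, -2) -> -1  [called from mix_signals, line 29]
  mix_signals(1, 3) -> -1  [called from main, line 46]
  rate_window(-1, 5) -> 5  [called from main, line 48]
Origin of each log line:
  1: logged in derive_floor at line 2
  2: logged in derive_floor at line 7
  3: logged in weigh_samples at line 11
  4: logged in weigh_samples at line 16
  5: logged in main at line 45
  6: logged in mix_signals at line 26
  7: logged in resolve_slot at line 20
  8: logged in main at line 47
  9: logged in rate_window at line 32
A correct fix: line 49: replace `low` with `quota`.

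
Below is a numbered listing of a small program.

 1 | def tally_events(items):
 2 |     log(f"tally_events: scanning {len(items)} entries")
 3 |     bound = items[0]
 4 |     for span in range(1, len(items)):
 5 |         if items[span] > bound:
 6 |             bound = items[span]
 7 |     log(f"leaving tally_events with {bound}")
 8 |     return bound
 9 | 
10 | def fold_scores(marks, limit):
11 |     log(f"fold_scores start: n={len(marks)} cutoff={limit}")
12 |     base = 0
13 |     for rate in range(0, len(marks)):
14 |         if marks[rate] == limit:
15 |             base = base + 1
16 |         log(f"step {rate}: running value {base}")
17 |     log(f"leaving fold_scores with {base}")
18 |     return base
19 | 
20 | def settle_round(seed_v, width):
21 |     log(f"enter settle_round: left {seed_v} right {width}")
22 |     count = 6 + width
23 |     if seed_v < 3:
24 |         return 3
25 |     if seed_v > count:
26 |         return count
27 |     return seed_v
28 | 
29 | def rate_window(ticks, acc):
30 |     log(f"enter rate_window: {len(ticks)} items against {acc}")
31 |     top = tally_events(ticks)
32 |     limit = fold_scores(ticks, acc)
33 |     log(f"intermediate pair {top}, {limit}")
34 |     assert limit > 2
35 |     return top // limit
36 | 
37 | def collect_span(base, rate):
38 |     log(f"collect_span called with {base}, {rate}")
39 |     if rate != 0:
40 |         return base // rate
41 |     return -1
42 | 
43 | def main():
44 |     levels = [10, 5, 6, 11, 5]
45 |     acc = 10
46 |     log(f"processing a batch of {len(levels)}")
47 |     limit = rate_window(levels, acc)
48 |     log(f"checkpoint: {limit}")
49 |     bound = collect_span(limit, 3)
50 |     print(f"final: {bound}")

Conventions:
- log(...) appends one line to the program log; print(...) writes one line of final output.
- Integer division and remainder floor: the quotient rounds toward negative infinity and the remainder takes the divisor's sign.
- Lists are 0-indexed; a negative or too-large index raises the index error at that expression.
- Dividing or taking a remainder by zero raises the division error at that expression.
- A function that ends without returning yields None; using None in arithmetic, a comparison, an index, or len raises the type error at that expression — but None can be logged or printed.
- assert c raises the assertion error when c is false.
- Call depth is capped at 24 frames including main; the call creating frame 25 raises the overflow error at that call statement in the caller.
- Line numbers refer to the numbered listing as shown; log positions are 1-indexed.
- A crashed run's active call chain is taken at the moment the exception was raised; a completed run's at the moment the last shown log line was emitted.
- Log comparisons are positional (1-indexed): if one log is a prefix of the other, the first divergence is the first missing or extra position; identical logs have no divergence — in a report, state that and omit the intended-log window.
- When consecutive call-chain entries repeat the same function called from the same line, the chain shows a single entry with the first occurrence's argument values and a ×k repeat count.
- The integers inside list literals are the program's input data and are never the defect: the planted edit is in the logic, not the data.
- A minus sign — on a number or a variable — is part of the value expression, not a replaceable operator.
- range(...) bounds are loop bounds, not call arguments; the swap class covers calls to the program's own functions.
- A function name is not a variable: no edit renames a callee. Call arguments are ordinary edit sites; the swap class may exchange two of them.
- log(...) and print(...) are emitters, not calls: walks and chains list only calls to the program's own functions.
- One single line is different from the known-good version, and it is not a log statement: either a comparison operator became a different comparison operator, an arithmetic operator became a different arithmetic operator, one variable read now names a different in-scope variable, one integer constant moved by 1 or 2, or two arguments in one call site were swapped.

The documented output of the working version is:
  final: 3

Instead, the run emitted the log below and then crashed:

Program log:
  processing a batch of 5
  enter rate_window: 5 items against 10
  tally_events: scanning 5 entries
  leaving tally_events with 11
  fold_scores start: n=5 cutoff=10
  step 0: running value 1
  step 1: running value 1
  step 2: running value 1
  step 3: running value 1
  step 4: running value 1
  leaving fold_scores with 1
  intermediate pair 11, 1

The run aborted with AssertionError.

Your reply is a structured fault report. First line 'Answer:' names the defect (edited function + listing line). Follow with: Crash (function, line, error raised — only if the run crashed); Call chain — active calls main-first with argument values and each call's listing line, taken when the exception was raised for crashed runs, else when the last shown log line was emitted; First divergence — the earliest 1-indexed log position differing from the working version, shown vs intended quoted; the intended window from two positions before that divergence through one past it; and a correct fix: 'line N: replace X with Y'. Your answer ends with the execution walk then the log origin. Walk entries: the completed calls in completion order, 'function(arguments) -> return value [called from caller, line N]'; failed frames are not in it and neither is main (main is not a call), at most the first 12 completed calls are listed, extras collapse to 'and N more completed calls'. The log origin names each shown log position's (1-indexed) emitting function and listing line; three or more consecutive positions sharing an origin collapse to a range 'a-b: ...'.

Answer: the defect is in rate_window at line 34.
Key fact: After 12 matching log lines the faulty run goes silent, while the working version continues with 'checkpoint: 11'.
Crash: rate_window, line 34, AssertionError.
Call chain: main -> rate_window([10, 5, 6, 11, 5], 10) (called at line 47).
First divergence: position 13 (shown log ended at 12 lines; the working version continues: 'checkpoint: 11').
Intended log window:
  11: leaving fold_scores with 1
  12: intermediate pair 11, 1
  13: checkpoint: 11
  14: collect_span called with 11, 3
Execution walk:
  tally_events([10, 5, 6, 11, 5]) -> 11  [called from rate_window, line 31]
  fold_scores([10, 5, 6, 11, 5], 10) -> 1  [called from rate_window, line 32]
Log line origins:
  1 — main, line 46
  2 — rate_window, line 30
  3 — tally_events, line 2
  4 — tally_events, line 7
  5 — fold_scores, line 11
  6-10 — fold_scores, line 16
  11 — fold_scores, line 17
  12 — rate_window, line 33
A correct fix: line 34: replace `2` with `0`.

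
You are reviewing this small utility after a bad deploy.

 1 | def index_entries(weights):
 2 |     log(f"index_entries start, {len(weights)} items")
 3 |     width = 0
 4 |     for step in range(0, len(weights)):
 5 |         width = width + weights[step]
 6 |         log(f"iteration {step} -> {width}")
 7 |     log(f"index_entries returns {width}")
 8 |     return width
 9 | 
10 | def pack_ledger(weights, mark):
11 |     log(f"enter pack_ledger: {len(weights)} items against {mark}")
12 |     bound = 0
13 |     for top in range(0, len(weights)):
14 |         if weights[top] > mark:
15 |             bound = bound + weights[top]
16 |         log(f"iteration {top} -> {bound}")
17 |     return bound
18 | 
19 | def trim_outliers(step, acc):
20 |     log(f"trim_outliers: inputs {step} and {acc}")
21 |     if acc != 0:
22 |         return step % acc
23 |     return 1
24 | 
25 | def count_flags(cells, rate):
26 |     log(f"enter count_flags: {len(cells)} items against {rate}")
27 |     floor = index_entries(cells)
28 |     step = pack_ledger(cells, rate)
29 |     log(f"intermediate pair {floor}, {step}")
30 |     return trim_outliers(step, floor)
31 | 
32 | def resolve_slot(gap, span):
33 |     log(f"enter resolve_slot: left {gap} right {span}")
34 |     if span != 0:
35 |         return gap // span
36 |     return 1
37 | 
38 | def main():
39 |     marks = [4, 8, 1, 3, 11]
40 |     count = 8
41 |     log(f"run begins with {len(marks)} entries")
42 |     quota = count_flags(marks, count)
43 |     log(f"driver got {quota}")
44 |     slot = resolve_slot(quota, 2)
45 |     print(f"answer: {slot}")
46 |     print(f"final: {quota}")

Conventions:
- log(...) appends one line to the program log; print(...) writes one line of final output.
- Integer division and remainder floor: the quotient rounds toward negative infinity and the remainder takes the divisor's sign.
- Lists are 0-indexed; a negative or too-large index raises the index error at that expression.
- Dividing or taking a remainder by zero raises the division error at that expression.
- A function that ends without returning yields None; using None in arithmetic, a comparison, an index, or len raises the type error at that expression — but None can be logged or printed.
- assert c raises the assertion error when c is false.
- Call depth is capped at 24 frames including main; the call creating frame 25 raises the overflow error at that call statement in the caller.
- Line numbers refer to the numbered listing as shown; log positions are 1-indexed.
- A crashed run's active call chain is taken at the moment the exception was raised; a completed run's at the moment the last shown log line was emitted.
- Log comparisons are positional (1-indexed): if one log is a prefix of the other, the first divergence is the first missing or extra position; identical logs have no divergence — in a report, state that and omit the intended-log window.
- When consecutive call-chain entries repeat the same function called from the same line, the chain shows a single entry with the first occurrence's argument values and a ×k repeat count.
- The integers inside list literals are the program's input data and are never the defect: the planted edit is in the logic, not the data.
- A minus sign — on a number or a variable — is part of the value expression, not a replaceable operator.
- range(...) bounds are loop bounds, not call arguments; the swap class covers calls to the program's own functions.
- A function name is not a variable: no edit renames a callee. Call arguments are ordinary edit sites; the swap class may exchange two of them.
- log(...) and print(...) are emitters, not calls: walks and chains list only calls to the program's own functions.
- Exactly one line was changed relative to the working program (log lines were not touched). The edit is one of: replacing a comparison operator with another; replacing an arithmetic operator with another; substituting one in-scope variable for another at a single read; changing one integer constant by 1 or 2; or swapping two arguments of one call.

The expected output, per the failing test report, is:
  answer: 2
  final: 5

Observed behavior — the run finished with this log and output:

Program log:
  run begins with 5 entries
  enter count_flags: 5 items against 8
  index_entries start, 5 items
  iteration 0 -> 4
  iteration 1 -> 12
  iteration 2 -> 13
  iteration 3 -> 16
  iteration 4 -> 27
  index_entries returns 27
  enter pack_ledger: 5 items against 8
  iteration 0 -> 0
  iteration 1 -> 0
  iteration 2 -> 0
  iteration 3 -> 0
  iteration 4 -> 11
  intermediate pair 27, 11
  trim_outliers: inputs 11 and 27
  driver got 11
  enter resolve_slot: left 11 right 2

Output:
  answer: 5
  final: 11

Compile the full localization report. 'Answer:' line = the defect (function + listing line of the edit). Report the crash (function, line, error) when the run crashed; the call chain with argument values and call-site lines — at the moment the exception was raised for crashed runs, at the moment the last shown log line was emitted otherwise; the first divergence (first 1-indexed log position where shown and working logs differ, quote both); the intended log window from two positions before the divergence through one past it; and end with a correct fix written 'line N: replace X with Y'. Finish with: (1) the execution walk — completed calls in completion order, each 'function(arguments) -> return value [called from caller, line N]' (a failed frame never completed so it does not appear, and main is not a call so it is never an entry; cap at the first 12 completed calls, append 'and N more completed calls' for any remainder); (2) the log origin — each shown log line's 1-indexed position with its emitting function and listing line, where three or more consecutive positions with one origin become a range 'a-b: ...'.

Answer: the defect is in count_flags at line 30.
Core observation: Log line 17 is where behavior first shows: 'trim_outliers: inputs 11 and 27' appears instead of 'trim_outliers: inputs 27 and 11'.
Call chain: main -> resolve_slot(11, 2) (called at line 44).
First divergence: position 17; shown 'trim_outliers: inputs 11 and 27' vs intended 'trim_outliers: inputs 27 and 11'.
Intended log window:
  15: iteration 4 -> 11
  16: intermediate pair 27, 11
  17: trim_outliers: inputs 27 and 11
  18: driver got 5
Execution walk:
  index_entries([4, 8, 1, 3, 11]) -> 27  [called from count_flags, line 27]
  pack_ledger([4, 8, 1, 3, 11], 8) -> 11  [called from count_flags, line 28]
  trim_outliers(11, 27) -> 11  [called from count_flags, line 30]
  count_flags([4, 8, 1, 3, 11], 8) -> 11  [called from main, line 42]
  resolve_slot(11, 2) -> 5  [called from main, line 44]
Log origins:
  1: emitted by main (line 41)
  2: emitted by count_flags (line 26)
  3: emitted by index_entries (line 2)
  4-8: emitted by index_entries (line 6)
  9: emitted by index_entries (line 7)
  10: emitted by pack_ledger (line 11)
  11-15: emitted by pack_ledger (line 16)
  16: emitted by count_flags (line 29)
  17: emitted by trim_outliers (line 20)
  18: emitted by main (line 43)
  19: emitted by resolve_slot (line 33)
A correct fix: line 30: replace `trim_outliers(step, floor)` with `trim_outliers(floor, step)`.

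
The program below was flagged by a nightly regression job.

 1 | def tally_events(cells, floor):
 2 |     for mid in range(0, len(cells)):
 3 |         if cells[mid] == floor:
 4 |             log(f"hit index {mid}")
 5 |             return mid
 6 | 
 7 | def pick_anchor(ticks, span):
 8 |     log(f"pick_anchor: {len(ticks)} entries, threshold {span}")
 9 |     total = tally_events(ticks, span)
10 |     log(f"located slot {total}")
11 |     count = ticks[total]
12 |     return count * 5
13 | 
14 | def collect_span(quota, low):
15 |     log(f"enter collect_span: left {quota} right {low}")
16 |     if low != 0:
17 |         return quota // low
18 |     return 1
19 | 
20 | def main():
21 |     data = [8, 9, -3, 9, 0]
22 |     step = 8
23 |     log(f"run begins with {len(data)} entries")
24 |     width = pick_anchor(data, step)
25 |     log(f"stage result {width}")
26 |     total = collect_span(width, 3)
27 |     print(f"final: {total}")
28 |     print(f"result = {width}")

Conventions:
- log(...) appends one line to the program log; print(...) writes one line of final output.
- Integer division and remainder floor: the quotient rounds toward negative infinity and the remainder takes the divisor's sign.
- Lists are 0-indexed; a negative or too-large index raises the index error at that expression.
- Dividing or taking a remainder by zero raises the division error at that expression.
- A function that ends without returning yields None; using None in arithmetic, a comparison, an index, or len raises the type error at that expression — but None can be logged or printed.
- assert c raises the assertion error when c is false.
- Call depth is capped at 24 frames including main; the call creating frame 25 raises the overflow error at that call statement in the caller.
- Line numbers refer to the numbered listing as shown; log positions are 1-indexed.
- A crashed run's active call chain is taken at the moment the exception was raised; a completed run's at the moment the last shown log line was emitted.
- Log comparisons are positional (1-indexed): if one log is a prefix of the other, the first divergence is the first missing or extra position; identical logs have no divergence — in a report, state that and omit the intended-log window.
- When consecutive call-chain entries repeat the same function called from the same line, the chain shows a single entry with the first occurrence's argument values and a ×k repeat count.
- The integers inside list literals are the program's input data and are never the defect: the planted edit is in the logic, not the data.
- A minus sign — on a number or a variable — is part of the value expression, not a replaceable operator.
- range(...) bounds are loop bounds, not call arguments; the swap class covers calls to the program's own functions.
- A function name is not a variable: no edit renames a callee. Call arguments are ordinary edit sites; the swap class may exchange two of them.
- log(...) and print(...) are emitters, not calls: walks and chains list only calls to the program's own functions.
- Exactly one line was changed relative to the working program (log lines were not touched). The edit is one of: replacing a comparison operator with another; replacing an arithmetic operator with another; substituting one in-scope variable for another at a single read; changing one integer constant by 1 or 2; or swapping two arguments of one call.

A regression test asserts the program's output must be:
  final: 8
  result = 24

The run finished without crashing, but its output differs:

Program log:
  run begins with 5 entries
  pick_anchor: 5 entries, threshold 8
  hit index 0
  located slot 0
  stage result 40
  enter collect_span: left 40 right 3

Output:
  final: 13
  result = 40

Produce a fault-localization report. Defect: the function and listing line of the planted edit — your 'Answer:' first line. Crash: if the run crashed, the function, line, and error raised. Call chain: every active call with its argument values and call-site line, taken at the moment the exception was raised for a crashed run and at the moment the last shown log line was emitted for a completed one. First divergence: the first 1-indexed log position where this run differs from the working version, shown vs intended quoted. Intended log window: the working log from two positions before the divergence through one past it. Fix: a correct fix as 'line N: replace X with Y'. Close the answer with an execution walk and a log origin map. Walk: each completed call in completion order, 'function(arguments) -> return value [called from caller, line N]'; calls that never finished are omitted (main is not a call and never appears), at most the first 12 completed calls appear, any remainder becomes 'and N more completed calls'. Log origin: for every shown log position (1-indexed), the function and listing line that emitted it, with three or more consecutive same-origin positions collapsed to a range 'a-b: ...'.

Answer: the defect is in pick_anchor at line 12.
Key fact: The log first diverges at position 5: the faulty run prints 'stage result 40' where the working version prints 'stage result 24'.
Call chain: main -> collect_span(40, 3) (called at line 26).
First divergence: at position 5 the run shows 'stage result 40' where the working version logs 'stage result 24'.
Intended log window:
  3: hit index 0
  4: located slot 0
  5: stage result 24
  6: enter collect_span: left 24 right 3
Execution walk:
  tally_events([8, 9, -3, 9, 0], 8) -> 0  [called from pick_anchor, line 9]
  pick_anchor([8, 9, -3, 9, 0], 8) -> 40  [called from main, line 24]
  collect_span(40, 3) -> 13  [called from main, line 26]
Log origins:
  1 — main, line 23
  2 — pick_anchor, line 8
  3 — tally_events, line 4
  4 — pick_anchor, line 10
  5 — main, line 25
  6 — collect_span, line 15
A correct fix: line 12: replace `5` with `3`.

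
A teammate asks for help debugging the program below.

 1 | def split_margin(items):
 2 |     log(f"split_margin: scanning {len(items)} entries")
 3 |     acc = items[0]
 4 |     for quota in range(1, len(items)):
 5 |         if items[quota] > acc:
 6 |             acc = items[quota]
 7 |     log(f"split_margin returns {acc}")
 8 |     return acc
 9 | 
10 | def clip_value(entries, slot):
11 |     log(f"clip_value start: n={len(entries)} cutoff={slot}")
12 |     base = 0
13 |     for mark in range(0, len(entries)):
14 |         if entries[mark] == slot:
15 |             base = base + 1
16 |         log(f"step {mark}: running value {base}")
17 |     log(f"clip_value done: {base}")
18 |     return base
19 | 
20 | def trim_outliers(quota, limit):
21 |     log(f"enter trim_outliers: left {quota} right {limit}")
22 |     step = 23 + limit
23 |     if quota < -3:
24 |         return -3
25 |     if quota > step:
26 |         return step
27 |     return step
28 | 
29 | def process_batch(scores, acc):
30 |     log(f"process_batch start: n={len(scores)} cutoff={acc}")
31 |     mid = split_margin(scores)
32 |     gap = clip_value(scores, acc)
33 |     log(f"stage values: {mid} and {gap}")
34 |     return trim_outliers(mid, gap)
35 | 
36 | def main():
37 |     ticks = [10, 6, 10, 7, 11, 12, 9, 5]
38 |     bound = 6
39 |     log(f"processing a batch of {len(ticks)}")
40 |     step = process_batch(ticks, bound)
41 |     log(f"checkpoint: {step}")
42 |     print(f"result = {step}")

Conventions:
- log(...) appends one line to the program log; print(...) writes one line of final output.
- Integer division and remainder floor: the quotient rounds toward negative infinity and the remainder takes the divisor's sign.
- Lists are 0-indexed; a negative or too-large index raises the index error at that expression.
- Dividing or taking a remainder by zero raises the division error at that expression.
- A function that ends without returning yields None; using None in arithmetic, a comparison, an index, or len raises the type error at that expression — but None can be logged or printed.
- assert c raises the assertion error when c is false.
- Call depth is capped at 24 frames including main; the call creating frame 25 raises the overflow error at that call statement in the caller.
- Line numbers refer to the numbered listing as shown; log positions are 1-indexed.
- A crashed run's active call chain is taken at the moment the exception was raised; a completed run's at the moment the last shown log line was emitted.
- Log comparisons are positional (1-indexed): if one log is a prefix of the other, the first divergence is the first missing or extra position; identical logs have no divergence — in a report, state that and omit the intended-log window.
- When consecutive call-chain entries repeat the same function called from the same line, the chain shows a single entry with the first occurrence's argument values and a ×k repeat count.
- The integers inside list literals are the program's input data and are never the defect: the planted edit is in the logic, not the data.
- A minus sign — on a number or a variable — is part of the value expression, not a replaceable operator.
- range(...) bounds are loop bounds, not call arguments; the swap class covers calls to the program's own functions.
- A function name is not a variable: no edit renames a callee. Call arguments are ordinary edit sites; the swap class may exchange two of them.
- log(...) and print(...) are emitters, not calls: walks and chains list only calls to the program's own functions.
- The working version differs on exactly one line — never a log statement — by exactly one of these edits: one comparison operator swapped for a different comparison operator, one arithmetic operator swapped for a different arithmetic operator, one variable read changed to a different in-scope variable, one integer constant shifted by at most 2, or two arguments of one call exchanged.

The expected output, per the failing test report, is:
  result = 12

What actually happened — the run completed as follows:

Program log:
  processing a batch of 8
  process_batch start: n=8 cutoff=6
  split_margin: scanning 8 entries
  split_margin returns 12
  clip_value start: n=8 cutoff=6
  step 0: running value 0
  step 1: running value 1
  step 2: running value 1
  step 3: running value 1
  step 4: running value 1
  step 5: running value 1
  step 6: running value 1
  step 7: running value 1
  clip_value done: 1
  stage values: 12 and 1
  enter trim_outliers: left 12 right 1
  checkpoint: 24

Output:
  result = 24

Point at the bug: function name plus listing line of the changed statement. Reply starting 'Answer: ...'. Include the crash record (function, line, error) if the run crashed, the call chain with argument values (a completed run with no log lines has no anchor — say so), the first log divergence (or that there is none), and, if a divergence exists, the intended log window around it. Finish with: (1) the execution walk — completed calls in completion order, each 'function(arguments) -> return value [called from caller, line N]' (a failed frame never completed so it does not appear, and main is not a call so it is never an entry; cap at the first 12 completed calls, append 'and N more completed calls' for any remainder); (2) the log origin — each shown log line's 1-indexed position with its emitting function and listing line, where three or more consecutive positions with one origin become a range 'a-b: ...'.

Answer: the defect is in trim_outliers at line 27.
Key observation: The earliest visible damage is log position 17 — 'checkpoint: 24' rather than the intended 'checkpoint: 12'.
Call chain: main.
First divergence: position 17 — shown 'checkpoint: 24', intended 'checkpoint: 12'.
Intended log window:
  15: stage values: 12 and 1
  16: enter trim_outliers: left 12 right 1
  17: checkpoint: 12
Execution walk:
  split_margin([10, 6, 10, 7, 11, 12, 9, 5]) -> 12  [called from process_batch, line 31]
  clip_value([10, 6, 10, 7, 11, 12, 9, 5], 6) -> 1  [called from process_batch, line 32]
  trim_outliers(12, 1) -> 24  [called from process_batch, line 34]
  process_batch([10, 6, 10, 7, 11, 12, 9, 5], 6) -> 24  [called from main, line 40]
Log origins:
  1: emitted by main (line 39)
  2: emitted by process_batch (line 30)
  3: emitted by split_margin (line 2)
  4: emitted by split_margin (line 7)
  5: emitted by clip_value (line 11)
  6-13: emitted by clip_value (line 16)
  14: emitted by clip_value (line 17)
  15: emitted by process_batch (line 33)
  16: emitted by trim_outliers (line 21)
  17: emitted by main (line 41)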